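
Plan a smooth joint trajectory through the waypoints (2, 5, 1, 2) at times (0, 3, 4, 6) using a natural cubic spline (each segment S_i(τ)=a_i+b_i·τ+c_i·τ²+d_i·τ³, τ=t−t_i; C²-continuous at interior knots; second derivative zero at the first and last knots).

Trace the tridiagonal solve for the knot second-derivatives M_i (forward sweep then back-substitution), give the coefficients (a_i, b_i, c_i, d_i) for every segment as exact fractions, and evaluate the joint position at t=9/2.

  seg 0: a=2 b=301/94 c=0 d=-23/94
  seg 1: a=5 b=-160/47 c=-207/94 d=151/94
  seg 2: a=1 b=-281/94 c=123/47 d=-41/94
S(9/2) = 79/752

Δ: Δ0=1, Δ1=-4, Δ2=1/2
row 1: diag=8, rhs=-30; c'=1/8, d'=-15/4
row 2: denom=6−1·1/8=47/8; d'=(27−1·-15/4)/(47/8)=246/47
back: M2=246/47
back: M1=-15/4−1/8·246/47=-207/47
M: M0=0, M1=-207/47, M2=246/47, M3=0
seg 0: a=2, c=M0/2=0, d=(M1−M0)/(6·3)=-23/94, b=Δ0−h0·(2M0+M1)/6=301/94
seg 1: a=5, c=M1/2=-207/94, d=(M2−M1)/(6·1)=151/94, b=Δ1−h1·(2M1+M2)/6=-160/47
seg 2: a=1, c=M2/2=123/47, d=(M3−M2)/(6·2)=-41/94, b=Δ2−h2·(2M2+M3)/6=-281/94
t_q=9/2 → seg 2, τ=1/2; S=1+-281/94·τ+123/47·τ²+-41/94·τ³=79/752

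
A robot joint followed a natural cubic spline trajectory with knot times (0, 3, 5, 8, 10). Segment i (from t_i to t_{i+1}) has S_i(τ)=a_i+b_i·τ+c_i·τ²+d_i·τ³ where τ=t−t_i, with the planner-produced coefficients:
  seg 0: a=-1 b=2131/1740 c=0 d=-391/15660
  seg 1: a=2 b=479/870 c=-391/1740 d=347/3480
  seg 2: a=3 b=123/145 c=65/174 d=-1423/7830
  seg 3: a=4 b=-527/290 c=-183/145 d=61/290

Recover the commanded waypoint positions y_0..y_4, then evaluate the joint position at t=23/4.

y_0 = S_0(0) = a_0 = -1
y_1 = S_1(0) = a_1 = 2
y_2 = S_2(0) = a_2 = 3
y_3 = S_3(0) = a_3 = 4
y_4 = S_3(2) = -3
t_q=23/4 is in segment 2 (τ=3/4); S_2(τ)=13993/3712

y_0=-1 y_1=2 y_2=3 y_3=4 y_4=-3
S(23/4) = 13993/3712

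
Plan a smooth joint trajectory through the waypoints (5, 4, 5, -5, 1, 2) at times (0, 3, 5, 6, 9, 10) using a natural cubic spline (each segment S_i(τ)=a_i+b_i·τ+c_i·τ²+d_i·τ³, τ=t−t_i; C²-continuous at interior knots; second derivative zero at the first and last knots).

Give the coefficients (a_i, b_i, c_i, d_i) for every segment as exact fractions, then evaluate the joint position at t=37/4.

Δ: Δ0=-1/3, Δ1=1/2, Δ2=-10, Δ3=2, Δ4=1
row 1: diag=10, rhs=5; c'=1/5, d'=1/2
row 2: denom=6−2·1/5=28/5; d'=(-63−2·1/2)/(28/5)=-80/7
row 3: denom=8−1·5/28=219/28; d'=(72−1·-80/7)/(219/28)=32/3
row 4: denom=8−3·28/73=500/73; d'=(-6−3·32/3)/(500/73)=-1387/250
back: M4=-1387/250
back: M3=32/3−28/73·-1387/250=4798/375
back: M2=-80/7−5/28·4798/375=-2057/150
back: M1=1/2−1/5·-2057/150=1216/375
M: M0=0, M1=1216/375, M2=-2057/150, M3=4798/375, M4=-1387/250, M5=0
seg 0: a=5, c=M0/2=0, d=(M1−M0)/(6·3)=608/3375, b=Δ0−h0·(2M0+M1)/6=-733/375
seg 1: a=4, c=M1/2=608/375, d=(M2−M1)/(6·2)=-1413/1000, b=Δ1−h1·(2M1+M2)/6=1091/375
seg 2: a=5, c=M2/2=-2057/300, d=(M3−M2)/(6·1)=2209/500, b=Δ2−h2·(2M2+M3)/6=-5671/750
seg 3: a=-5, c=M3/2=2399/375, d=(M4−M3)/(6·3)=-13757/13500, b=Δ3−h3·(2M3+M4)/6=-12031/1500
seg 4: a=1, c=M4/2=-1387/500, d=(M5−M4)/(6·1)=1387/1500, b=Δ4−h4·(2M4+M5)/6=2137/750
t_q=37/4 → seg 4, τ=1/4; S=1+2137/750·τ+-1387/500·τ²+1387/1500·τ³=49709/32000

  seg 0: a=5 b=-733/375 c=0 d=608/3375
  seg 1: a=4 b=1091/375 c=608/375 d=-1413/1000
  seg 2: a=5 b=-5671/750 c=-2057/300 d=2209/500
  seg 3: a=-5 b=-12031/1500 c=2399/375 d=-13757/13500
  seg 4: a=1 b=2137/750 c=-1387/500 d=1387/1500
S(37/4) = 49709/32000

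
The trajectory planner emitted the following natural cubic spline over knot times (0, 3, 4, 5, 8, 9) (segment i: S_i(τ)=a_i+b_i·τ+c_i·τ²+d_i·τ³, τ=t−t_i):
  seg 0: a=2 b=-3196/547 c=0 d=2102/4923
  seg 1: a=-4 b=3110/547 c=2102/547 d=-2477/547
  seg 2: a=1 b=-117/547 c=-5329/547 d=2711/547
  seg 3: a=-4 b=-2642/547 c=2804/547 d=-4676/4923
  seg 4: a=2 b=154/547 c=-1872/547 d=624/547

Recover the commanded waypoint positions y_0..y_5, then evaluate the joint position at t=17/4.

y_0 = S_0(0) = a_0 = 2
y_1 = S_1(0) = a_1 = -4
y_2 = S_2(0) = a_2 = 1
y_3 = S_3(0) = a_3 = -4
y_4 = S_4(0) = a_4 = 2
y_5 = S_4(1) = 0
t_q=17/4 is in segment 2 (τ=1/4); S_2(τ)=14531/35008

y_0=2 y_1=-4 y_2=1 y_3=-4 y_4=2 y_5=0
S(17/4) = 14531/35008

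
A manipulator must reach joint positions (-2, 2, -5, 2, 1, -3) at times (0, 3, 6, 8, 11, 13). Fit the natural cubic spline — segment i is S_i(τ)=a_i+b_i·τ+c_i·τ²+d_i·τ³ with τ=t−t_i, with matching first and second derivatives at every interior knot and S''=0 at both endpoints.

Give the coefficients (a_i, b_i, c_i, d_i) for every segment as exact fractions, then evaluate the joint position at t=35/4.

  seg 0: a=-2 b=18517/6414 c=0 d=-9965/57726
  seg 1: a=2 b=-5689/3207 c=-9965/6414 d=2923/6414
  seg 2: a=-5 b=7753/6414 c=8171/3207 d=-1499/2138
  seg 3: a=2 b=19157/6414 c=-5320/3207 d=10625/57726
  seg 4: a=1 b=-6404/3207 c=-5/2138 d=5/12828
S(35/4) = 463121/136832

Δ: Δ0=4/3, Δ1=-7/3, Δ2=7/2, Δ3=-1/3, Δ4=-2
row 1: diag=12, rhs=-22; c'=1/4, d'=-11/6
row 2: denom=10−3·1/4=37/4; d'=(35−3·-11/6)/(37/4)=162/37
row 3: denom=10−2·8/37=354/37; d'=(-23−2·162/37)/(354/37)=-1175/354
row 4: denom=10−3·37/118=1069/118; d'=(-10−3·-1175/354)/(1069/118)=-5/1069
back: M4=-5/1069
back: M3=-1175/354−37/118·-5/1069=-10640/3207
back: M2=162/37−8/37·-10640/3207=16342/3207
back: M1=-11/6−1/4·16342/3207=-9965/3207
M: M0=0, M1=-9965/3207, M2=16342/3207, M3=-10640/3207, M4=-5/1069, M5=0
seg 0: a=-2, c=M0/2=0, d=(M1−M0)/(6·3)=-9965/57726, b=Δ0−h0·(2M0+M1)/6=18517/6414
seg 1: a=2, c=M1/2=-9965/6414, d=(M2−M1)/(6·3)=2923/6414, b=Δ1−h1·(2M1+M2)/6=-5689/3207
seg 2: a=-5, c=M2/2=8171/3207, d=(M3−M2)/(6·2)=-1499/2138, b=Δ2−h2·(2M2+M3)/6=7753/6414
seg 3: a=2, c=M3/2=-5320/3207, d=(M4−M3)/(6·3)=10625/57726, b=Δ3−h3·(2M3+M4)/6=19157/6414
seg 4: a=1, c=M4/2=-5/2138, d=(M5−M4)/(6·2)=5/12828, b=Δ4−h4·(2M4+M5)/6=-6404/3207
t_q=35/4 → seg 3, τ=3/4; S=2+19157/6414·τ+-5320/3207·τ²+10625/57726·τ³=463121/136832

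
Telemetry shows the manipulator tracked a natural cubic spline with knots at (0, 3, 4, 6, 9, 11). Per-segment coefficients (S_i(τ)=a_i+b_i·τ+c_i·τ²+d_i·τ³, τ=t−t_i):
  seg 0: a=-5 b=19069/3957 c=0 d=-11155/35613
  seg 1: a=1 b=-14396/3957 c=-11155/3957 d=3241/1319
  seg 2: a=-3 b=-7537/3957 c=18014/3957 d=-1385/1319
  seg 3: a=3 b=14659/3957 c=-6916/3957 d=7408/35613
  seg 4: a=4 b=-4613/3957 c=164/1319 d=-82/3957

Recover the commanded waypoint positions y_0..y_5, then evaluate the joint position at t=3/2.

y_0=-5 y_1=1 y_2=-3 y_3=3 y_4=4 y_5=2
S(3/2) = 12361/10552

y_0 = S_0(0) = a_0 = -5
y_1 = S_1(0) = a_1 = 1
y_2 = S_2(0) = a_2 = -3
y_3 = S_3(0) = a_3 = 3
y_4 = S_4(0) = a_4 = 4
y_5 = S_4(2) = 2
t_q=3/2 is in segment 0 (τ=3/2); S_0(τ)=12361/10552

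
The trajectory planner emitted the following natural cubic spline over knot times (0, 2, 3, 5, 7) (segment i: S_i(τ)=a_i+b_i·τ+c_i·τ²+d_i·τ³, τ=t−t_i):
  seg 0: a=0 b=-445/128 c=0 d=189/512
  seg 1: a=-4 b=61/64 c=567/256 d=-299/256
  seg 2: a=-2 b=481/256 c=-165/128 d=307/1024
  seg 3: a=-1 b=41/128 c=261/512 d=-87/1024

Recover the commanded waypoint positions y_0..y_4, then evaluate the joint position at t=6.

y_0=0 y_1=-4 y_2=-2 y_3=-1 y_4=1
S(6) = -261/1024

y_0 = S_0(0) = a_0 = 0
y_1 = S_1(0) = a_1 = -4
y_2 = S_2(0) = a_2 = -2
y_3 = S_3(0) = a_3 = -1
y_4 = S_3(2) = 1
t_q=6 is in segment 3 (τ=1); S_3(τ)=-261/1024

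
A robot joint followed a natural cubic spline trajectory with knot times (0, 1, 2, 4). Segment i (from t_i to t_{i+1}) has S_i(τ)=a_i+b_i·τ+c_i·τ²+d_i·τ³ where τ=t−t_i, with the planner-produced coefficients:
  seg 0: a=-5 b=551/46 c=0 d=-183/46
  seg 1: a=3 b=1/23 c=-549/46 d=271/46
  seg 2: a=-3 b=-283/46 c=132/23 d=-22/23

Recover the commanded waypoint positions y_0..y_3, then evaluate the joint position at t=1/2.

y_0=-5 y_1=3 y_2=-3 y_3=0
S(1/2) = 181/368

y_0 = S_0(0) = a_0 = -5
y_1 = S_1(0) = a_1 = 3
y_2 = S_2(0) = a_2 = -3
y_3 = S_2(2) = 0
t_q=1/2 is in segment 0 (τ=1/2); S_0(τ)=181/368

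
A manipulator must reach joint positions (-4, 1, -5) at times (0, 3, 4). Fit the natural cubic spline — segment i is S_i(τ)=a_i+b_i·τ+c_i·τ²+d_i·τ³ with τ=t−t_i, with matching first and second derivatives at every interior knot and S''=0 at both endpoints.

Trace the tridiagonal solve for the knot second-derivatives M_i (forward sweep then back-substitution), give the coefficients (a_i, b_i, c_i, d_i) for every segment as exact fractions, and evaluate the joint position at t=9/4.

Δ: Δ0=5/3, Δ1=-6
row 1: diag=8, rhs=-46; c'=1/8, d'=-23/4
back: M1=-23/4
M: M0=0, M1=-23/4, M2=0
seg 0: a=-4, c=M0/2=0, d=(M1−M0)/(6·3)=-23/72, b=Δ0−h0·(2M0+M1)/6=109/24
seg 1: a=1, c=M1/2=-23/8, d=(M2−M1)/(6·1)=23/24, b=Δ1−h1·(2M1+M2)/6=-49/12
t_q=9/4 → seg 0, τ=9/4; S=-4+109/24·τ+0·τ²+-23/72·τ³=1321/512

  seg 0: a=-4 b=109/24 c=0 d=-23/72
  seg 1: a=1 b=-49/12 c=-23/8 d=23/24
S(9/4) = 1321/512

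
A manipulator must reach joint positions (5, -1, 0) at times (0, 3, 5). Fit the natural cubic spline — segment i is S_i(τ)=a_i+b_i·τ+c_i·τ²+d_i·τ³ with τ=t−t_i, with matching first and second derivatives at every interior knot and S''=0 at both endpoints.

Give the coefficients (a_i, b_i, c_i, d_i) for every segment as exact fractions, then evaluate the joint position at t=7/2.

Δ: Δ0=-2, Δ1=1/2
row 1: diag=10, rhs=15; c'=1/5, d'=3/2
back: M1=3/2
M: M0=0, M1=3/2, M2=0
seg 0: a=5, c=M0/2=0, d=(M1−M0)/(6·3)=1/12, b=Δ0−h0·(2M0+M1)/6=-11/4
seg 1: a=-1, c=M1/2=3/4, d=(M2−M1)/(6·2)=-1/8, b=Δ1−h1·(2M1+M2)/6=-1/2
t_q=7/2 → seg 1, τ=1/2; S=-1+-1/2·τ+3/4·τ²+-1/8·τ³=-69/64

  seg 0: a=5 b=-11/4 c=0 d=1/12
  seg 1: a=-1 b=-1/2 c=3/4 d=-1/8
S(7/2) = -69/64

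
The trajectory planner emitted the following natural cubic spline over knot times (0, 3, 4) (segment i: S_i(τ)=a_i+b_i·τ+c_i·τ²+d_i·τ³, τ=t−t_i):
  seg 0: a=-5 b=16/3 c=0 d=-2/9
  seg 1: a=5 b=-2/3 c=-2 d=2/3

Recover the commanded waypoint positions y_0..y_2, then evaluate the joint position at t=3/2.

y_0=-5 y_1=5 y_2=3
S(3/2) = 9/4

y_0 = S_0(0) = a_0 = -5
y_1 = S_1(0) = a_1 = 5
y_2 = S_1(1) = 3
t_q=3/2 is in segment 0 (τ=3/2); S_0(τ)=9/4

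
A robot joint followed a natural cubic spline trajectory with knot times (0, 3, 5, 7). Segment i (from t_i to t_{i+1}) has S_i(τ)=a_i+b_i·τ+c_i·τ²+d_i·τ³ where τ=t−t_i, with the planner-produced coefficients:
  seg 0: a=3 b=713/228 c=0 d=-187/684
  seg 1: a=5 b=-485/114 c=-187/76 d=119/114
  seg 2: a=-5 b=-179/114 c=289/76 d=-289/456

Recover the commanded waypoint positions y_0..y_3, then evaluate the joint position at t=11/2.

y_0 = S_0(0) = a_0 = 3
y_1 = S_1(0) = a_1 = 5
y_2 = S_2(0) = a_2 = -5
y_3 = S_2(2) = 2
t_q=11/2 is in segment 2 (τ=1/2); S_2(τ)=-5975/1216

y_0=3 y_1=5 y_2=-5 y_3=2
S(11/2) = -5975/1216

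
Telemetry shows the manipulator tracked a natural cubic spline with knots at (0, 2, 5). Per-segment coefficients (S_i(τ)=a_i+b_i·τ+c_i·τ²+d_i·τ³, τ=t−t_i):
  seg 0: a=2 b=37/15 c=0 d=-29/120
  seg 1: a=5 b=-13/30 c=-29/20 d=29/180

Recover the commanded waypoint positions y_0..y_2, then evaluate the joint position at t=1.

y_0 = S_0(0) = a_0 = 2
y_1 = S_1(0) = a_1 = 5
y_2 = S_1(3) = -5
t_q=1 is in segment 0 (τ=1); S_0(τ)=169/40

y_0=2 y_1=5 y_2=-5
S(1) = 169/40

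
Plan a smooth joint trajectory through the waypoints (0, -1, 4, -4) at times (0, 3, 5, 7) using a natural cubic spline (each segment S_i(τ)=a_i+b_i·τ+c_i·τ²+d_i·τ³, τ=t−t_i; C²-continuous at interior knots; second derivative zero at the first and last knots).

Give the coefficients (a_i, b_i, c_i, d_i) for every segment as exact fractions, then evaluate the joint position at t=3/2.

Δ: Δ0=-1/3, Δ1=5/2, Δ2=-4
row 1: diag=10, rhs=17; c'=1/5, d'=17/10
row 2: denom=8−2·1/5=38/5; d'=(-39−2·17/10)/(38/5)=-106/19
back: M2=-106/19
back: M1=17/10−1/5·-106/19=107/38
M: M0=0, M1=107/38, M2=-106/19, M3=0
seg 0: a=0, c=M0/2=0, d=(M1−M0)/(6·3)=107/684, b=Δ0−h0·(2M0+M1)/6=-397/228
seg 1: a=-1, c=M1/2=107/76, d=(M2−M1)/(6·2)=-319/456, b=Δ1−h1·(2M1+M2)/6=283/114
seg 2: a=4, c=M2/2=-53/19, d=(M3−M2)/(6·2)=53/114, b=Δ2−h2·(2M2+M3)/6=-16/57
t_q=3/2 → seg 0, τ=3/2; S=0+-397/228·τ+0·τ²+107/684·τ³=-1267/608

  seg 0: a=0 b=-397/228 c=0 d=107/684
  seg 1: a=-1 b=283/114 c=107/76 d=-319/456
  seg 2: a=4 b=-16/57 c=-53/19 d=53/114
S(3/2) = -1267/608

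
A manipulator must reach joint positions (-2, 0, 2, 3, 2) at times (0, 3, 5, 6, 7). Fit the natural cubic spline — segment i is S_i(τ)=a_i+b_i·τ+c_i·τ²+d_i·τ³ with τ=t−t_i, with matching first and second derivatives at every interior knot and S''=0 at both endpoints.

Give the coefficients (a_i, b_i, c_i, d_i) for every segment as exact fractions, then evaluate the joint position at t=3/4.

Δ: Δ0=2/3, Δ1=1, Δ2=1, Δ3=-1
row 1: diag=10, rhs=2; c'=1/5, d'=1/5
row 2: denom=6−2·1/5=28/5; d'=(0−2·1/5)/(28/5)=-1/14
row 3: denom=4−1·5/28=107/28; d'=(-12−1·-1/14)/(107/28)=-334/107
back: M3=-334/107
back: M2=-1/14−5/28·-334/107=52/107
back: M1=1/5−1/5·52/107=11/107
M: M0=0, M1=11/107, M2=52/107, M3=-334/107, M4=0
seg 0: a=-2, c=M0/2=0, d=(M1−M0)/(6·3)=11/1926, b=Δ0−h0·(2M0+M1)/6=395/642
seg 1: a=0, c=M1/2=11/214, d=(M2−M1)/(6·2)=41/1284, b=Δ1−h1·(2M1+M2)/6=247/321
seg 2: a=2, c=M2/2=26/107, d=(M3−M2)/(6·1)=-193/321, b=Δ2−h2·(2M2+M3)/6=436/321
seg 3: a=3, c=M3/2=-167/107, d=(M4−M3)/(6·1)=167/321, b=Δ3−h3·(2M3+M4)/6=13/321
t_q=3/4 → seg 0, τ=3/4; S=-2+395/642·τ+0·τ²+11/1926·τ³=-21039/13696

  seg 0: a=-2 b=395/642 c=0 d=11/1926
  seg 1: a=0 b=247/321 c=11/214 d=41/1284
  seg 2: a=2 b=436/321 c=26/107 d=-193/321
  seg 3: a=3 b=13/321 c=-167/107 d=167/321
S(3/4) = -21039/13696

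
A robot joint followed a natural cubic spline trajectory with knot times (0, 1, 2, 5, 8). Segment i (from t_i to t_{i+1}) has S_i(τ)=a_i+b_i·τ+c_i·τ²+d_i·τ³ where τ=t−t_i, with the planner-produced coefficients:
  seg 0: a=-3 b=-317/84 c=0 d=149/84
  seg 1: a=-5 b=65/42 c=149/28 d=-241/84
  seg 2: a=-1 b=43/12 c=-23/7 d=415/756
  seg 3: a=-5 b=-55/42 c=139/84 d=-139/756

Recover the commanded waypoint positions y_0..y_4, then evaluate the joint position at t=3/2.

y_0=-3 y_1=-5 y_2=-1 y_3=-5 y_4=1
S(3/2) = -729/224

y_0 = S_0(0) = a_0 = -3
y_1 = S_1(0) = a_1 = -5
y_2 = S_2(0) = a_2 = -1
y_3 = S_3(0) = a_3 = -5
y_4 = S_3(3) = 1
t_q=3/2 is in segment 1 (τ=1/2); S_1(τ)=-729/224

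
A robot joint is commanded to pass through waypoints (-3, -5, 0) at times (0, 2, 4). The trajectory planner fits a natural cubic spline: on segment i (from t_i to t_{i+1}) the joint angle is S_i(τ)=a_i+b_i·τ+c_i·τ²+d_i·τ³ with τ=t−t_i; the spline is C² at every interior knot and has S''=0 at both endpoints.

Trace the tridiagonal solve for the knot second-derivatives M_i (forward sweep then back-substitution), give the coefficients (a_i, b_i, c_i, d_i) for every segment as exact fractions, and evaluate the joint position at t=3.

  seg 0: a=-3 b=-15/8 c=0 d=7/32
  seg 1: a=-5 b=3/4 c=21/16 d=-7/32
S(3) = -101/32

Δ: Δ0=-1, Δ1=5/2
row 1: diag=8, rhs=21; c'=1/4, d'=21/8
back: M1=21/8
M: M0=0, M1=21/8, M2=0
seg 0: a=-3, c=M0/2=0, d=(M1−M0)/(6·2)=7/32, b=Δ0−h0·(2M0+M1)/6=-15/8
seg 1: a=-5, c=M1/2=21/16, d=(M2−M1)/(6·2)=-7/32, b=Δ1−h1·(2M1+M2)/6=3/4
t_q=3 → seg 1, τ=1; S=-5+3/4·τ+21/16·τ²+-7/32·τ³=-101/32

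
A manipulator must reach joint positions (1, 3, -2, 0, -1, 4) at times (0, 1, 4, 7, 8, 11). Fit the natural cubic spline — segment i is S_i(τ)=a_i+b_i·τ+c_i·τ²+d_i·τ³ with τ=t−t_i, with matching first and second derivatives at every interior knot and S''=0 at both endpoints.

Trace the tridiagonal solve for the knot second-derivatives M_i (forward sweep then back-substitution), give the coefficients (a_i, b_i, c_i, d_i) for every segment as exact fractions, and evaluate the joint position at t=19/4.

  seg 0: a=1 b=4301/1635 c=0 d=-1031/1635
  seg 1: a=3 b=1208/1635 c=-1031/545 d=198/545
  seg 2: a=-2 b=-1312/1635 c=751/545 d=-4357/14715
  seg 3: a=0 b=-173/327 c=-2104/1635 d=1334/1635
  seg 4: a=-1 b=-357/545 c=1898/1635 d=-1898/14715
S(19/4) = -68073/34880

Δ: Δ0=2, Δ1=-5/3, Δ2=2/3, Δ3=-1, Δ4=5/3
row 1: diag=8, rhs=-22; c'=3/8, d'=-11/4
row 2: denom=12−3·3/8=87/8; d'=(14−3·-11/4)/(87/8)=178/87
row 3: denom=8−3·8/29=208/29; d'=(-10−3·178/87)/(208/29)=-9/4
row 4: denom=8−1·29/208=1635/208; d'=(16−1·-9/4)/(1635/208)=3796/1635
back: M4=3796/1635
back: M3=-9/4−29/208·3796/1635=-4208/1635
back: M2=178/87−8/29·-4208/1635=1502/545
back: M1=-11/4−3/8·1502/545=-2062/545
M: M0=0, M1=-2062/545, M2=1502/545, M3=-4208/1635, M4=3796/1635, M5=0
seg 0: a=1, c=M0/2=0, d=(M1−M0)/(6·1)=-1031/1635, b=Δ0−h0·(2M0+M1)/6=4301/1635
seg 1: a=3, c=M1/2=-1031/545, d=(M2−M1)/(6·3)=198/545, b=Δ1−h1·(2M1+M2)/6=1208/1635
seg 2: a=-2, c=M2/2=751/545, d=(M3−M2)/(6·3)=-4357/14715, b=Δ2−h2·(2M2+M3)/6=-1312/1635
seg 3: a=0, c=M3/2=-2104/1635, d=(M4−M3)/(6·1)=1334/1635, b=Δ3−h3·(2M3+M4)/6=-173/327
seg 4: a=-1, c=M4/2=1898/1635, d=(M5−M4)/(6·3)=-1898/14715, b=Δ4−h4·(2M4+M5)/6=-357/545
t_q=19/4 → seg 2, τ=3/4; S=-2+-1312/1635·τ+751/545·τ²+-4357/14715·τ³=-68073/34880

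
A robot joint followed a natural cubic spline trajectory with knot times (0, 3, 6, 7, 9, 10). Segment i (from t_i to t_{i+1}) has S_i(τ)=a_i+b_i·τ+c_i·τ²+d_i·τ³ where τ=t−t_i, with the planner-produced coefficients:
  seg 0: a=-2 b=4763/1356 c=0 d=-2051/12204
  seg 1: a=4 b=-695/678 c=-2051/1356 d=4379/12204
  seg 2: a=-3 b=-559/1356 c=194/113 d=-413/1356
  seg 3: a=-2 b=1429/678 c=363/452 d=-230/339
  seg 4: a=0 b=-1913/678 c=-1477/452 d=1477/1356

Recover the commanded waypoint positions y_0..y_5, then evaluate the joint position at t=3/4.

y_0 = S_0(0) = a_0 = -2
y_1 = S_1(0) = a_1 = 4
y_2 = S_2(0) = a_2 = -3
y_3 = S_3(0) = a_3 = -2
y_4 = S_4(0) = a_4 = 0
y_5 = S_4(1) = -5
t_q=3/4 is in segment 0 (τ=3/4); S_0(τ)=16301/28928

y_0=-2 y_1=4 y_2=-3 y_3=-2 y_4=0 y_5=-5
S(3/4) = 16301/28928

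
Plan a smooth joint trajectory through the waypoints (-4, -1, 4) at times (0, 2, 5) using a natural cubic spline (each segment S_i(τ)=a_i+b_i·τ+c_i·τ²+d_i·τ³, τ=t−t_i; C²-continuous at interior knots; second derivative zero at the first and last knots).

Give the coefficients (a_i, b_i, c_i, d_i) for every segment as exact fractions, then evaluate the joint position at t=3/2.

Δ: Δ0=3/2, Δ1=5/3
row 1: diag=10, rhs=1; c'=3/10, d'=1/10
back: M1=1/10
M: M0=0, M1=1/10, M2=0
seg 0: a=-4, c=M0/2=0, d=(M1−M0)/(6·2)=1/120, b=Δ0−h0·(2M0+M1)/6=22/15
seg 1: a=-1, c=M1/2=1/20, d=(M2−M1)/(6·3)=-1/180, b=Δ1−h1·(2M1+M2)/6=47/30
t_q=3/2 → seg 0, τ=3/2; S=-4+22/15·τ+0·τ²+1/120·τ³=-567/320

  seg 0: a=-4 b=22/15 c=0 d=1/120
  seg 1: a=-1 b=47/30 c=1/20 d=-1/180
S(3/2) = -567/320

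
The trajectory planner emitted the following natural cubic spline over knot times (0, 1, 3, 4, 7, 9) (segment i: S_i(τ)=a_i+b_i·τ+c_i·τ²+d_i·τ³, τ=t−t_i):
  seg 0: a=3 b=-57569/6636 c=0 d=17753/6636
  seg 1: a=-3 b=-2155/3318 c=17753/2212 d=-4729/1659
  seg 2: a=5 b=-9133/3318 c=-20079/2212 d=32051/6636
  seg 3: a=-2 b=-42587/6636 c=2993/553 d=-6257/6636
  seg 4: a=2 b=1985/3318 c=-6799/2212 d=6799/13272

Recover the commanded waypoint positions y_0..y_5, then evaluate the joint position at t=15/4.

y_0 = S_0(0) = a_0 = 3
y_1 = S_1(0) = a_1 = -3
y_2 = S_2(0) = a_2 = 5
y_3 = S_3(0) = a_3 = -2
y_4 = S_4(0) = a_4 = 2
y_5 = S_4(2) = -5
t_q=15/4 is in segment 2 (τ=3/4); S_2(τ)=-18801/141568

y_0=3 y_1=-3 y_2=5 y_3=-2 y_4=2 y_5=-5
S(15/4) = -18801/141568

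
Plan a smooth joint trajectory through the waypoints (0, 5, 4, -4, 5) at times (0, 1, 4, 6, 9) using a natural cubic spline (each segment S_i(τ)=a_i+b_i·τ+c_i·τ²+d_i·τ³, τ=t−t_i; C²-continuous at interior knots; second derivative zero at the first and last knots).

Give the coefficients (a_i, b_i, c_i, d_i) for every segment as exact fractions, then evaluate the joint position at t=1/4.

Δ: Δ0=5, Δ1=-1/3, Δ2=-4, Δ3=3
row 1: diag=8, rhs=-32; c'=3/8, d'=-4
row 2: denom=10−3·3/8=71/8; d'=(-22−3·-4)/(71/8)=-80/71
row 3: denom=10−2·16/71=678/71; d'=(42−2·-80/71)/(678/71)=1571/339
back: M3=1571/339
back: M2=-80/71−16/71·1571/339=-736/339
back: M1=-4−3/8·-736/339=-360/113
M: M0=0, M1=-360/113, M2=-736/339, M3=1571/339, M4=0
seg 0: a=0, c=M0/2=0, d=(M1−M0)/(6·1)=-60/113, b=Δ0−h0·(2M0+M1)/6=625/113
seg 1: a=5, c=M1/2=-180/113, d=(M2−M1)/(6·3)=172/3051, b=Δ1−h1·(2M1+M2)/6=445/113
seg 2: a=4, c=M2/2=-368/339, d=(M3−M2)/(6·2)=769/1356, b=Δ2−h2·(2M2+M3)/6=-463/113
seg 3: a=-4, c=M3/2=1571/678, d=(M4−M3)/(6·3)=-1571/6102, b=Δ3−h3·(2M3+M4)/6=-554/339
t_q=1/4 → seg 0, τ=1/4; S=0+625/113·τ+0·τ²+-60/113·τ³=2485/1808

  seg 0: a=0 b=625/113 c=0 d=-60/113
  seg 1: a=5 b=445/113 c=-180/113 d=172/3051
  seg 2: a=4 b=-463/113 c=-368/339 d=769/1356
  seg 3: a=-4 b=-554/339 c=1571/678 d=-1571/6102
S(1/4) = 2485/1808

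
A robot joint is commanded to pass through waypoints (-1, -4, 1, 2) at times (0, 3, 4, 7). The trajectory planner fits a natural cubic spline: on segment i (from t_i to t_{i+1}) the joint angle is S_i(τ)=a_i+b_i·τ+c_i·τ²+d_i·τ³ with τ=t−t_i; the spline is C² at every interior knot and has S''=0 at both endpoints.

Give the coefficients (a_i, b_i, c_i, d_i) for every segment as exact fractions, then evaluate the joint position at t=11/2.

  seg 0: a=-1 b=-221/63 c=0 d=158/567
  seg 1: a=-4 b=253/63 c=158/63 d=-32/21
  seg 2: a=1 b=281/63 c=-130/63 d=130/567
S(11/2) = 107/28

Δ: Δ0=-1, Δ1=5, Δ2=1/3
row 1: diag=8, rhs=36; c'=1/8, d'=9/2
row 2: denom=8−1·1/8=63/8; d'=(-28−1·9/2)/(63/8)=-260/63
back: M2=-260/63
back: M1=9/2−1/8·-260/63=316/63
M: M0=0, M1=316/63, M2=-260/63, M3=0
seg 0: a=-1, c=M0/2=0, d=(M1−M0)/(6·3)=158/567, b=Δ0−h0·(2M0+M1)/6=-221/63
seg 1: a=-4, c=M1/2=158/63, d=(M2−M1)/(6·1)=-32/21, b=Δ1−h1·(2M1+M2)/6=253/63
seg 2: a=1, c=M2/2=-130/63, d=(M3−M2)/(6·3)=130/567, b=Δ2−h2·(2M2+M3)/6=281/63
t_q=11/2 → seg 2, τ=3/2; S=1+281/63·τ+-130/63·τ²+130/567·τ³=107/28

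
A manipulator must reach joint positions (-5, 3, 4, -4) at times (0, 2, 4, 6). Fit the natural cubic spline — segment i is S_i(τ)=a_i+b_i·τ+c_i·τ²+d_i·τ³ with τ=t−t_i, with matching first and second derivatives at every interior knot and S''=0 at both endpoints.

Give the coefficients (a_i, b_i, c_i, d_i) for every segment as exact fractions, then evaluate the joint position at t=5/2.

  seg 0: a=-5 b=139/30 c=0 d=-19/120
  seg 1: a=3 b=41/15 c=-19/20 d=-1/12
  seg 2: a=4 b=-31/15 c=-29/20 d=29/120
S(5/2) = 659/160

Δ: Δ0=4, Δ1=1/2, Δ2=-4
row 1: diag=8, rhs=-21; c'=1/4, d'=-21/8
row 2: denom=8−2·1/4=15/2; d'=(-27−2·-21/8)/(15/2)=-29/10
back: M2=-29/10
back: M1=-21/8−1/4·-29/10=-19/10
M: M0=0, M1=-19/10, M2=-29/10, M3=0
seg 0: a=-5, c=M0/2=0, d=(M1−M0)/(6·2)=-19/120, b=Δ0−h0·(2M0+M1)/6=139/30
seg 1: a=3, c=M1/2=-19/20, d=(M2−M1)/(6·2)=-1/12, b=Δ1−h1·(2M1+M2)/6=41/15
seg 2: a=4, c=M2/2=-29/20, d=(M3−M2)/(6·2)=29/120, b=Δ2−h2·(2M2+M3)/6=-31/15
t_q=5/2 → seg 1, τ=1/2; S=3+41/15·τ+-19/20·τ²+-1/12·τ³=659/160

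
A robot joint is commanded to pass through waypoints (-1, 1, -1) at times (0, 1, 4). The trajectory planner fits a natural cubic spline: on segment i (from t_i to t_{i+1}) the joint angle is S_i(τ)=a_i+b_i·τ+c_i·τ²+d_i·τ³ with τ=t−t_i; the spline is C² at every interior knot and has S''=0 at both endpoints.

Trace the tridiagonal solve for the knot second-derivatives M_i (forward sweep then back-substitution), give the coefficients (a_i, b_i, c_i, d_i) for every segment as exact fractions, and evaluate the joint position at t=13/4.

  seg 0: a=-1 b=7/3 c=0 d=-1/3
  seg 1: a=1 b=4/3 c=-1 d=1/9
S(13/4) = 13/64

Δ: Δ0=2, Δ1=-2/3
row 1: diag=8, rhs=-16; c'=3/8, d'=-2
back: M1=-2
M: M0=0, M1=-2, M2=0
seg 0: a=-1, c=M0/2=0, d=(M1−M0)/(6·1)=-1/3, b=Δ0−h0·(2M0+M1)/6=7/3
seg 1: a=1, c=M1/2=-1, d=(M2−M1)/(6·3)=1/9, b=Δ1−h1·(2M1+M2)/6=4/3
t_q=13/4 → seg 1, τ=9/4; S=1+4/3·τ+-1·τ²+1/9·τ³=13/64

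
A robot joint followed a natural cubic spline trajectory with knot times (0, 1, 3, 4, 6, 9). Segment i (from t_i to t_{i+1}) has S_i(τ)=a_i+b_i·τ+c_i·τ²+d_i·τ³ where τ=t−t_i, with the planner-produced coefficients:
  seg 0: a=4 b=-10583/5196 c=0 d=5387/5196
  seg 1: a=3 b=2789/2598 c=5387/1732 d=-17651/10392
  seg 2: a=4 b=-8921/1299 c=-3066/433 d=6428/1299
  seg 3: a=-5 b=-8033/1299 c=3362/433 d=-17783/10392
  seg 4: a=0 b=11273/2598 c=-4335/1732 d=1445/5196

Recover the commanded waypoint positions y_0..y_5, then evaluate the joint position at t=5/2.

y_0=4 y_1=3 y_2=4 y_3=-5 y_4=0 y_5=-2
S(5/2) = 162833/27712

y_0 = S_0(0) = a_0 = 4
y_1 = S_1(0) = a_1 = 3
y_2 = S_2(0) = a_2 = 4
y_3 = S_3(0) = a_3 = -5
y_4 = S_4(0) = a_4 = 0
y_5 = S_4(3) = -2
t_q=5/2 is in segment 1 (τ=3/2); S_1(τ)=162833/27712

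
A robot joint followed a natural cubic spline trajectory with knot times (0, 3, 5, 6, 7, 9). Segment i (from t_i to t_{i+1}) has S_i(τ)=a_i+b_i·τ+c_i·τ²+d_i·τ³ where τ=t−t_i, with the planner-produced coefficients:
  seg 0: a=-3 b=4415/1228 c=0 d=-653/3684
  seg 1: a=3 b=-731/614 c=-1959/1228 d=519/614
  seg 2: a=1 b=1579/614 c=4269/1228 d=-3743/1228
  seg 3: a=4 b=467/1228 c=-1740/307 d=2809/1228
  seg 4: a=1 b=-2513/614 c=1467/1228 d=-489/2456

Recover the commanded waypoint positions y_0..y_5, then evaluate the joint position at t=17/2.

y_0=-3 y_1=3 y_2=1 y_3=4 y_4=1 y_5=-4
S(17/2) = -61367/19648

y_0 = S_0(0) = a_0 = -3
y_1 = S_1(0) = a_1 = 3
y_2 = S_2(0) = a_2 = 1
y_3 = S_3(0) = a_3 = 4
y_4 = S_4(0) = a_4 = 1
y_5 = S_4(2) = -4
t_q=17/2 is in segment 4 (τ=3/2); S_4(τ)=-61367/19648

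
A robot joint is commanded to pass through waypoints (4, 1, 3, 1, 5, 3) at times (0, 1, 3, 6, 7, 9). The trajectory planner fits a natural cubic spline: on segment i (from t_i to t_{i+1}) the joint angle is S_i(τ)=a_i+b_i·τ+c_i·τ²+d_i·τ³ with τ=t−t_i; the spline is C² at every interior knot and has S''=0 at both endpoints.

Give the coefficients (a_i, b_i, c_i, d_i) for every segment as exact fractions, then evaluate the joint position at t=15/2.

Δ: Δ0=-3, Δ1=1, Δ2=-2/3, Δ3=4, Δ4=-1
row 1: diag=6, rhs=24; c'=1/3, d'=4
row 2: denom=10−2·1/3=28/3; d'=(-10−2·4)/(28/3)=-27/14
row 3: denom=8−3·9/28=197/28; d'=(28−3·-27/14)/(197/28)=946/197
row 4: denom=6−1·28/197=1154/197; d'=(-30−1·946/197)/(1154/197)=-3428/577
back: M4=-3428/577
back: M3=946/197−28/197·-3428/577=3258/577
back: M2=-27/14−9/28·3258/577=-2160/577
back: M1=4−1/3·-2160/577=3028/577
M: M0=0, M1=3028/577, M2=-2160/577, M3=3258/577, M4=-3428/577, M5=0
seg 0: a=4, c=M0/2=0, d=(M1−M0)/(6·1)=1514/1731, b=Δ0−h0·(2M0+M1)/6=-6707/1731
seg 1: a=1, c=M1/2=1514/577, d=(M2−M1)/(6·2)=-1297/1731, b=Δ1−h1·(2M1+M2)/6=-2165/1731
seg 2: a=3, c=M2/2=-1080/577, d=(M3−M2)/(6·3)=301/577, b=Δ2−h2·(2M2+M3)/6=439/1731
seg 3: a=1, c=M3/2=1629/577, d=(M4−M3)/(6·1)=-3343/1731, b=Δ3−h3·(2M3+M4)/6=5380/1731
seg 4: a=5, c=M4/2=-1714/577, d=(M5−M4)/(6·2)=857/1731, b=Δ4−h4·(2M4+M5)/6=5125/1731
t_q=15/2 → seg 4, τ=1/2; S=5+5125/1731·τ+-1714/577·τ²+857/1731·τ³=26771/4616

  seg 0: a=4 b=-6707/1731 c=0 d=1514/1731
  seg 1: a=1 b=-2165/1731 c=1514/577 d=-1297/1731
  seg 2: a=3 b=439/1731 c=-1080/577 d=301/577
  seg 3: a=1 b=5380/1731 c=1629/577 d=-3343/1731
  seg 4: a=5 b=5125/1731 c=-1714/577 d=857/1731
S(15/2) = 26771/4616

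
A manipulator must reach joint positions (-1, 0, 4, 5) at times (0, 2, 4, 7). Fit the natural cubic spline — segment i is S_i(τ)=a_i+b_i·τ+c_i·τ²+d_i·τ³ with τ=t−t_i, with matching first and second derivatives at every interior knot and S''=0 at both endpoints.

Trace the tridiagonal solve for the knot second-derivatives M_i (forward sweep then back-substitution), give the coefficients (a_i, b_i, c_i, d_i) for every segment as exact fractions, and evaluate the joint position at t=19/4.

  seg 0: a=-1 b=1/57 c=0 d=55/456
  seg 1: a=0 b=167/114 c=55/76 d=-13/57
  seg 2: a=4 b=185/114 c=-49/76 d=49/684
S(19/4) = 23759/4864

Δ: Δ0=1/2, Δ1=2, Δ2=1/3
row 1: diag=8, rhs=9; c'=1/4, d'=9/8
row 2: denom=10−2·1/4=19/2; d'=(-10−2·9/8)/(19/2)=-49/38
back: M2=-49/38
back: M1=9/8−1/4·-49/38=55/38
M: M0=0, M1=55/38, M2=-49/38, M3=0
seg 0: a=-1, c=M0/2=0, d=(M1−M0)/(6·2)=55/456, b=Δ0−h0·(2M0+M1)/6=1/57
seg 1: a=0, c=M1/2=55/76, d=(M2−M1)/(6·2)=-13/57, b=Δ1−h1·(2M1+M2)/6=167/114
seg 2: a=4, c=M2/2=-49/76, d=(M3−M2)/(6·3)=49/684, b=Δ2−h2·(2M2+M3)/6=185/114
t_q=19/4 → seg 2, τ=3/4; S=4+185/114·τ+-49/76·τ²+49/684·τ³=23759/4864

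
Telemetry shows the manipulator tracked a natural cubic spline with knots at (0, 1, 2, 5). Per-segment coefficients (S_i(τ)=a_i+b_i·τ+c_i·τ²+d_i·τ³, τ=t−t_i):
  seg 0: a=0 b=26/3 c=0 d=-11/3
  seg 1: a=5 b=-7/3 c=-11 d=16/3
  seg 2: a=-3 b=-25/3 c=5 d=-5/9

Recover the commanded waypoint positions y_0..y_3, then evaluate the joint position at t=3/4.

y_0=0 y_1=5 y_2=-3 y_3=2
S(3/4) = 317/64

y_0 = S_0(0) = a_0 = 0
y_1 = S_1(0) = a_1 = 5
y_2 = S_2(0) = a_2 = -3
y_3 = S_2(3) = 2
t_q=3/4 is in segment 0 (τ=3/4); S_0(τ)=317/64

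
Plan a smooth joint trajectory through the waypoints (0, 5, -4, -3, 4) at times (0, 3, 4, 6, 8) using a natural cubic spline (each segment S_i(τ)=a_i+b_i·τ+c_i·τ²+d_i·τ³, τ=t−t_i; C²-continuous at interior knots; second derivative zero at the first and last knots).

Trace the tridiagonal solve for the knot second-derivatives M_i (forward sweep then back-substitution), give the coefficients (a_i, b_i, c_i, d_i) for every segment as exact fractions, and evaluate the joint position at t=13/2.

Δ: Δ0=5/3, Δ1=-9, Δ2=1/2, Δ3=7/2
row 1: diag=8, rhs=-64; c'=1/8, d'=-8
row 2: denom=6−1·1/8=47/8; d'=(57−1·-8)/(47/8)=520/47
row 3: denom=8−2·16/47=344/47; d'=(18−2·520/47)/(344/47)=-97/172
back: M3=-97/172
back: M2=520/47−16/47·-97/172=484/43
back: M1=-8−1/8·484/43=-809/86
M: M0=0, M1=-809/86, M2=484/43, M3=-97/172, M4=0
seg 0: a=0, c=M0/2=0, d=(M1−M0)/(6·3)=-809/1548, b=Δ0−h0·(2M0+M1)/6=3287/516
seg 1: a=5, c=M1/2=-809/172, d=(M2−M1)/(6·1)=1777/516, b=Δ1−h1·(2M1+M2)/6=-1997/258
seg 2: a=-4, c=M2/2=242/43, d=(M3−M2)/(6·2)=-2033/2064, b=Δ2−h2·(2M2+M3)/6=-3517/516
seg 3: a=-3, c=M3/2=-97/344, d=(M4−M3)/(6·2)=97/2064, b=Δ3−h3·(2M3+M4)/6=500/129
t_q=13/2 → seg 3, τ=1/2; S=-3+500/129·τ+-97/344·τ²+97/2064·τ³=-6201/5504

  seg 0: a=0 b=3287/516 c=0 d=-809/1548
  seg 1: a=5 b=-1997/258 c=-809/172 d=1777/516
  seg 2: a=-4 b=-3517/516 c=242/43 d=-2033/2064
  seg 3: a=-3 b=500/129 c=-97/344 d=97/2064
S(13/2) = -6201/5504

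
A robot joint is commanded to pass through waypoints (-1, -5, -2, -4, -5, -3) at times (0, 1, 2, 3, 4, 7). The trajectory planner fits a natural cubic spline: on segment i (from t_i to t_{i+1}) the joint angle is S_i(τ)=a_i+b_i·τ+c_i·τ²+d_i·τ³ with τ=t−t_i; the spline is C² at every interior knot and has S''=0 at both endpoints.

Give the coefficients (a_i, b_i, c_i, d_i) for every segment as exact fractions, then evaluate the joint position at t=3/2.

  seg 0: a=-1 b=-8116/1299 c=0 d=2920/1299
  seg 1: a=-5 b=644/1299 c=2920/433 d=-5507/1299
  seg 2: a=-2 b=1643/1299 c=-2587/433 d=3520/1299
  seg 3: a=-4 b=-3319/1299 c=933/433 d=-779/1299
  seg 4: a=-5 b=-58/1299 c=154/433 d=-154/3897
S(3/2) = -12457/3464

Δ: Δ0=-4, Δ1=3, Δ2=-2, Δ3=-1, Δ4=2/3
row 1: diag=4, rhs=42; c'=1/4, d'=21/2
row 2: denom=4−1·1/4=15/4; d'=(-30−1·21/2)/(15/4)=-54/5
row 3: denom=4−1·4/15=56/15; d'=(6−1·-54/5)/(56/15)=9/2
row 4: denom=8−1·15/56=433/56; d'=(10−1·9/2)/(433/56)=308/433
back: M4=308/433
back: M3=9/2−15/56·308/433=1866/433
back: M2=-54/5−4/15·1866/433=-5174/433
back: M1=21/2−1/4·-5174/433=5840/433
M: M0=0, M1=5840/433, M2=-5174/433, M3=1866/433, M4=308/433, M5=0
seg 0: a=-1, c=M0/2=0, d=(M1−M0)/(6·1)=2920/1299, b=Δ0−h0·(2M0+M1)/6=-8116/1299
seg 1: a=-5, c=M1/2=2920/433, d=(M2−M1)/(6·1)=-5507/1299, b=Δ1−h1·(2M1+M2)/6=644/1299
seg 2: a=-2, c=M2/2=-2587/433, d=(M3−M2)/(6·1)=3520/1299, b=Δ2−h2·(2M2+M3)/6=1643/1299
seg 3: a=-4, c=M3/2=933/433, d=(M4−M3)/(6·1)=-779/1299, b=Δ3−h3·(2M3+M4)/6=-3319/1299
seg 4: a=-5, c=M4/2=154/433, d=(M5−M4)/(6·3)=-154/3897, b=Δ4−h4·(2M4+M5)/6=-58/1299
t_q=3/2 → seg 1, τ=1/2; S=-5+644/1299·τ+2920/433·τ²+-5507/1299·τ³=-12457/3464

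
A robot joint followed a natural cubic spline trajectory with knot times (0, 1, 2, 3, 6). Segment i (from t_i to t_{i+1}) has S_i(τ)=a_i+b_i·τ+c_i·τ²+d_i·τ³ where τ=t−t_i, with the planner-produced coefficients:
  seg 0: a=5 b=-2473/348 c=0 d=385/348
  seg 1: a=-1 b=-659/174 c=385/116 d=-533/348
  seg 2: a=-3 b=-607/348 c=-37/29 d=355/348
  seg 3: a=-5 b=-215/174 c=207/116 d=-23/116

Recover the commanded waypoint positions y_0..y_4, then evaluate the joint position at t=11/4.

y_0=5 y_1=-1 y_2=-3 y_3=-5 y_4=2
S(11/4) = -34117/7424

y_0 = S_0(0) = a_0 = 5
y_1 = S_1(0) = a_1 = -1
y_2 = S_2(0) = a_2 = -3
y_3 = S_3(0) = a_3 = -5
y_4 = S_3(3) = 2
t_q=11/4 is in segment 2 (τ=3/4); S_2(τ)=-34117/7424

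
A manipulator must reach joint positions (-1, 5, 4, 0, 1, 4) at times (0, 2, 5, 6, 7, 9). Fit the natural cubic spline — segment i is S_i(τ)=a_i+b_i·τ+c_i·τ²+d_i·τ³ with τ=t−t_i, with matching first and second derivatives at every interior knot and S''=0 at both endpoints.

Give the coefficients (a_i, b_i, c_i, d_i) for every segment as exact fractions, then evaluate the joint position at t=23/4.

Δ: Δ0=3, Δ1=-1/3, Δ2=-4, Δ3=1, Δ4=3/2
row 1: diag=10, rhs=-20; c'=3/10, d'=-2
row 2: denom=8−3·3/10=71/10; d'=(-22−3·-2)/(71/10)=-160/71
row 3: denom=4−1·10/71=274/71; d'=(30−1·-160/71)/(274/71)=1145/137
row 4: denom=6−1·71/274=1573/274; d'=(3−1·1145/137)/(1573/274)=-1468/1573
back: M4=-1468/1573
back: M3=1145/137−71/274·-1468/1573=13527/1573
back: M2=-160/71−10/71·13527/1573=-5450/1573
back: M1=-2−3/10·-5450/1573=-1511/1573
M: M0=0, M1=-1511/1573, M2=-5450/1573, M3=13527/1573, M4=-1468/1573, M5=0
seg 0: a=-1, c=M0/2=0, d=(M1−M0)/(6·2)=-1511/18876, b=Δ0−h0·(2M0+M1)/6=15668/4719
seg 1: a=5, c=M1/2=-1511/3146, d=(M2−M1)/(6·3)=-101/726, b=Δ1−h1·(2M1+M2)/6=11135/4719
seg 2: a=4, c=M2/2=-2725/1573, d=(M3−M2)/(6·1)=18977/9438, b=Δ2−h2·(2M2+M3)/6=-40379/9438
seg 3: a=0, c=M3/2=13527/3146, d=(M4−M3)/(6·1)=-14995/9438, b=Δ3−h3·(2M3+M4)/6=-734/429
seg 4: a=1, c=M4/2=-734/1573, d=(M5−M4)/(6·2)=367/4719, b=Δ4−h4·(2M4+M5)/6=20029/9438
t_q=23/4 → seg 2, τ=3/4; S=4+-40379/9438·τ+-2725/1573·τ²+18977/9438·τ³=133905/201344

  seg 0: a=-1 b=15668/4719 c=0 d=-1511/18876
  seg 1: a=5 b=11135/4719 c=-1511/3146 d=-101/726
  seg 2: a=4 b=-40379/9438 c=-2725/1573 d=18977/9438
  seg 3: a=0 b=-734/429 c=13527/3146 d=-14995/9438
  seg 4: a=1 b=20029/9438 c=-734/1573 d=367/4719
S(23/4) = 133905/201344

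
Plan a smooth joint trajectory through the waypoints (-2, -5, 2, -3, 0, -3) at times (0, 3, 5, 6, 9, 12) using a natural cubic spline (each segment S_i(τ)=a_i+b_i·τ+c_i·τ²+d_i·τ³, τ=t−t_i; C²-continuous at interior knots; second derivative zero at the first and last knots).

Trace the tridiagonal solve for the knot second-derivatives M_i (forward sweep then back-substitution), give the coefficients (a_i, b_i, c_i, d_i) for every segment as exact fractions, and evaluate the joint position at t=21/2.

Δ: Δ0=-1, Δ1=7/2, Δ2=-5, Δ3=1, Δ4=-1
row 1: diag=10, rhs=27; c'=1/5, d'=27/10
row 2: denom=6−2·1/5=28/5; d'=(-51−2·27/10)/(28/5)=-141/14
row 3: denom=8−1·5/28=219/28; d'=(36−1·-141/14)/(219/28)=430/73
row 4: denom=12−3·28/73=792/73; d'=(-12−3·430/73)/(792/73)=-361/132
back: M4=-361/132
back: M3=430/73−28/73·-361/132=229/33
back: M2=-141/14−5/28·229/33=-1493/132
back: M1=27/10−1/5·-1493/132=655/132
M: M0=0, M1=655/132, M2=-1493/132, M3=229/33, M4=-361/132, M5=0
seg 0: a=-2, c=M0/2=0, d=(M1−M0)/(6·3)=655/2376, b=Δ0−h0·(2M0+M1)/6=-919/264
seg 1: a=-5, c=M1/2=655/264, d=(M2−M1)/(6·2)=-179/132, b=Δ1−h1·(2M1+M2)/6=523/132
seg 2: a=2, c=M2/2=-1493/264, d=(M3−M2)/(6·1)=73/24, b=Δ2−h2·(2M2+M3)/6=-105/44
seg 3: a=-3, c=M3/2=229/66, d=(M4−M3)/(6·3)=-1277/2376, b=Δ3−h3·(2M3+M4)/6=-1207/264
seg 4: a=0, c=M4/2=-361/264, d=(M5−M4)/(6·3)=361/2376, b=Δ4−h4·(2M4+M5)/6=229/132
t_q=21/2 → seg 4, τ=3/2; S=0+229/132·τ+-361/264·τ²+361/2376·τ³=27/704

  seg 0: a=-2 b=-919/264 c=0 d=655/2376
  seg 1: a=-5 b=523/132 c=655/264 d=-179/132
  seg 2: a=2 b=-105/44 c=-1493/264 d=73/24
  seg 3: a=-3 b=-1207/264 c=229/66 d=-1277/2376
  seg 4: a=0 b=229/132 c=-361/264 d=361/2376
S(21/2) = 27/704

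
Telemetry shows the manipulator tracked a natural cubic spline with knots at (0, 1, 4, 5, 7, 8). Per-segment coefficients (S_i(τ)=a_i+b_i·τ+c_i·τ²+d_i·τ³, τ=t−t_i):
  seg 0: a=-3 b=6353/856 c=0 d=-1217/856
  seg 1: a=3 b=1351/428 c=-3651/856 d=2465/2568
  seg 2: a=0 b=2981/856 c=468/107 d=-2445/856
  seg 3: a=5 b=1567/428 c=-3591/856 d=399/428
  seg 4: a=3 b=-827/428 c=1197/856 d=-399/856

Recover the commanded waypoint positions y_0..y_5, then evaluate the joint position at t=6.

y_0 = S_0(0) = a_0 = -3
y_1 = S_1(0) = a_1 = 3
y_2 = S_2(0) = a_2 = 0
y_3 = S_3(0) = a_3 = 5
y_4 = S_4(0) = a_4 = 3
y_5 = S_4(1) = 2
t_q=6 is in segment 3 (τ=1); S_3(τ)=4621/856

y_0=-3 y_1=3 y_2=0 y_3=5 y_4=3 y_5=2
S(6) = 4621/856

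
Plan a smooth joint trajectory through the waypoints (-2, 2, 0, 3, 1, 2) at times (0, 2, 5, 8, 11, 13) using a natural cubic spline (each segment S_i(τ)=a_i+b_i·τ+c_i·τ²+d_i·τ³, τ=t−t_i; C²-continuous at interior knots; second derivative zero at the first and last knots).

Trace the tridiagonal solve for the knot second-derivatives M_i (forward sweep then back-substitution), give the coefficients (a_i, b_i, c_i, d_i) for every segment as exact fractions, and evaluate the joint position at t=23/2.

  seg 0: a=-2 b=10313/3807 c=0 d=-2699/15228
  seg 1: a=2 b=2216/3807 c=-2699/2538 d=14783/68526
  seg 2: a=0 b=199/7614 c=3343/3807 d=-269/1458
  seg 3: a=3 b=1193/3807 c=-5957/7614 d=10409/68526
  seg 4: a=1 b=-2129/7614 c=742/1269 d=-371/3807
S(23/2) = 10093/10152

Δ: Δ0=2, Δ1=-2/3, Δ2=1, Δ3=-2/3, Δ4=1/2
row 1: diag=10, rhs=-16; c'=3/10, d'=-8/5
row 2: denom=12−3·3/10=111/10; d'=(10−3·-8/5)/(111/10)=4/3
row 3: denom=12−3·10/37=414/37; d'=(-10−3·4/3)/(414/37)=-259/207
row 4: denom=10−3·37/138=423/46; d'=(7−3·-259/207)/(423/46)=1484/1269
back: M4=1484/1269
back: M3=-259/207−37/138·1484/1269=-5957/3807
back: M2=4/3−10/37·-5957/3807=6686/3807
back: M1=-8/5−3/10·6686/3807=-2699/1269
M: M0=0, M1=-2699/1269, M2=6686/3807, M3=-5957/3807, M4=1484/1269, M5=0
seg 0: a=-2, c=M0/2=0, d=(M1−M0)/(6·2)=-2699/15228, b=Δ0−h0·(2M0+M1)/6=10313/3807
seg 1: a=2, c=M1/2=-2699/2538, d=(M2−M1)/(6·3)=14783/68526, b=Δ1−h1·(2M1+M2)/6=2216/3807
seg 2: a=0, c=M2/2=3343/3807, d=(M3−M2)/(6·3)=-269/1458, b=Δ2−h2·(2M2+M3)/6=199/7614
seg 3: a=3, c=M3/2=-5957/7614, d=(M4−M3)/(6·3)=10409/68526, b=Δ3−h3·(2M3+M4)/6=1193/3807
seg 4: a=1, c=M4/2=742/1269, d=(M5−M4)/(6·2)=-371/3807, b=Δ4−h4·(2M4+M5)/6=-2129/7614
t_q=23/2 → seg 4, τ=1/2; S=1+-2129/7614·τ+742/1269·τ²+-371/3807·τ³=10093/10152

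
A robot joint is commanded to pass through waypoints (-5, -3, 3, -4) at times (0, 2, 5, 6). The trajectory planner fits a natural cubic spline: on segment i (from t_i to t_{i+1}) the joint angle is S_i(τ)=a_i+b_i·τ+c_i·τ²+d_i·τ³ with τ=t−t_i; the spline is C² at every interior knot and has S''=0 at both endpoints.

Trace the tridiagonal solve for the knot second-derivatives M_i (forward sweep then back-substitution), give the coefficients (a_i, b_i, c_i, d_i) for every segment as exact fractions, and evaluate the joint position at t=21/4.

  seg 0: a=-5 b=1/71 c=0 d=35/142
  seg 1: a=-3 b=211/71 c=105/71 d=-128/213
  seg 2: a=3 b=-311/71 c=-279/71 d=93/71
S(21/4) = 7633/4544

Δ: Δ0=1, Δ1=2, Δ2=-7
row 1: diag=10, rhs=6; c'=3/10, d'=3/5
row 2: denom=8−3·3/10=71/10; d'=(-54−3·3/5)/(71/10)=-558/71
back: M2=-558/71
back: M1=3/5−3/10·-558/71=210/71
M: M0=0, M1=210/71, M2=-558/71, M3=0
seg 0: a=-5, c=M0/2=0, d=(M1−M0)/(6·2)=35/142, b=Δ0−h0·(2M0+M1)/6=1/71
seg 1: a=-3, c=M1/2=105/71, d=(M2−M1)/(6·3)=-128/213, b=Δ1−h1·(2M1+M2)/6=211/71
seg 2: a=3, c=M2/2=-279/71, d=(M3−M2)/(6·1)=93/71, b=Δ2−h2·(2M2+M3)/6=-311/71
t_q=21/4 → seg 2, τ=1/4; S=3+-311/71·τ+-279/71·τ²+93/71·τ³=7633/4544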